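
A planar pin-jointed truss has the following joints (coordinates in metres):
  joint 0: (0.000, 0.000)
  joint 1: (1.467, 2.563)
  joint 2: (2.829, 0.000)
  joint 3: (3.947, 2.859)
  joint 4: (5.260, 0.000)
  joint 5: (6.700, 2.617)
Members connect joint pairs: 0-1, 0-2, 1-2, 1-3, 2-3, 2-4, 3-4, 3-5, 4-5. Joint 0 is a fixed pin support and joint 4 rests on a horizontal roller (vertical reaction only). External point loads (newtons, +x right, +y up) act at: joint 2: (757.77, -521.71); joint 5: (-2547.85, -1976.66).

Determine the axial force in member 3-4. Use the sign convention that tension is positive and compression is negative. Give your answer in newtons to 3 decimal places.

N=6 nodes, M=9 members, R=3 reactions → 2N=12, M+R=12
member 0 (0-1): L=2.9531, (cx,cy)=(0.4968,0.8679)
member 1 (0-2): L=2.8290, (cx,cy)=(1.0000,0.0000)
member 2 (1-2): L=2.9024, (cx,cy)=(0.4693,-0.8831)
member 3 (1-3): L=2.4976, (cx,cy)=(0.9930,0.1185)
member 4 (2-3): L=3.0698, (cx,cy)=(0.3642,0.9313)
member 5 (2-4): L=2.4310, (cx,cy)=(1.0000,0.0000)
member 6 (3-4): L=3.1461, (cx,cy)=(0.4173,-0.9087)
member 7 (3-5): L=2.7636, (cx,cy)=(0.9962,-0.0876)
member 8 (4-5): L=2.9870, (cx,cy)=(0.4821,0.8761)
solve A·x = −loads:
  F[0-1] = -1114.8970 N (compression)
  F[0-2] = -1236.2452 N (compression)
  F[1-2] = +959.9996 N (tension)
  F[1-3] = -1011.4568 N (compression)
  F[2-3] = -350.0660 N (compression)
  F[2-4] = -1416.0308 N (compression)
  F[3-4] = +625.4003 N (tension)
  F[3-5] = -1398.1972 N (compression)
  F[4-5] = -2395.8882 N (compression)
  Rx@0 = +1790.0800 N
  Ry@0 = +967.6065 N
  Ry@4 = +1530.7635 N

625.400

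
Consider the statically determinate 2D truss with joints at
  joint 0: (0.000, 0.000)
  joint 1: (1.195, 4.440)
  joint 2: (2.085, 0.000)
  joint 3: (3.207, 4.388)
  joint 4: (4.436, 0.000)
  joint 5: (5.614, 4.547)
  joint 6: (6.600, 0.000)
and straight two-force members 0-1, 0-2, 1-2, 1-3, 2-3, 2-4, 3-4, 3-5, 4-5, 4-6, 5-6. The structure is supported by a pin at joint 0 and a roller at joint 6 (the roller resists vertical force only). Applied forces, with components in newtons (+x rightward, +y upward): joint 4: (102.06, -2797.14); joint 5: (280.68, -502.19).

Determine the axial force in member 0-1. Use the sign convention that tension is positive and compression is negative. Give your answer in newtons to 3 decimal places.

-827.201

N=7 nodes, M=11 members, R=3 reactions → 2N=14, M+R=14
member 0 (0-1): L=4.5980, (cx,cy)=(0.2599,0.9656)
member 1 (0-2): L=2.0850, (cx,cy)=(1.0000,0.0000)
member 2 (1-2): L=4.5283, (cx,cy)=(0.1965,-0.9805)
member 3 (1-3): L=2.0127, (cx,cy)=(0.9997,-0.0258)
member 4 (2-3): L=4.5292, (cx,cy)=(0.2477,0.9688)
member 5 (2-4): L=2.3510, (cx,cy)=(1.0000,0.0000)
member 6 (3-4): L=4.5569, (cx,cy)=(0.2697,-0.9629)
member 7 (3-5): L=2.4122, (cx,cy)=(0.9978,0.0659)
member 8 (4-5): L=4.6971, (cx,cy)=(0.2508,0.9680)
member 9 (4-6): L=2.1640, (cx,cy)=(1.0000,0.0000)
member 10 (5-6): L=4.6527, (cx,cy)=(0.2119,-0.9773)
solve A·x = −loads:
  F[0-1] = -827.2008 N (compression)
  F[0-2] = +597.7257 N (tension)
  F[1-2] = +824.6038 N (tension)
  F[1-3] = -377.1799 N (compression)
  F[2-3] = -834.5330 N (compression)
  F[2-4] = +966.5306 N (tension)
  F[3-4] = +775.1258 N (tension)
  F[3-5] = -794.5724 N (compression)
  F[4-5] = +2118.4411 N (tension)
  F[4-6] = +542.2359 N (tension)
  F[5-6] = -2558.6701 N (compression)
  Rx@0 = -382.7400 N
  Ry@0 = +798.7755 N
  Ry@6 = +2500.5545 N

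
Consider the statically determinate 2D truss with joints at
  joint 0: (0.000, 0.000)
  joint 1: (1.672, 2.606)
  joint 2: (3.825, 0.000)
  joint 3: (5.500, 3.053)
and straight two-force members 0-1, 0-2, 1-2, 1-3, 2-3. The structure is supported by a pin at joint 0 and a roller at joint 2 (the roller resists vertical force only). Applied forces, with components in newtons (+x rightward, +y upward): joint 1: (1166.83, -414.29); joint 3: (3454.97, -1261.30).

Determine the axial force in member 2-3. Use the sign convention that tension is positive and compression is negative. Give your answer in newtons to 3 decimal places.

-2028.808

N=4 nodes, M=5 members, R=3 reactions → 2N=8, M+R=8
member 0 (0-1): L=3.0963, (cx,cy)=(0.5400,0.8417)
member 1 (0-2): L=3.8250, (cx,cy)=(1.0000,0.0000)
member 2 (1-2): L=3.3803, (cx,cy)=(0.6369,-0.7709)
member 3 (1-3): L=3.8540, (cx,cy)=(0.9933,0.1160)
member 4 (2-3): L=3.4823, (cx,cy)=(0.4810,0.8767)
solve A·x = −loads:
  F[0-1] = +4600.1463 N (tension)
  F[0-2] = +2137.6911 N (tension)
  F[1-2] = -4888.4575 N (compression)
  F[1-3] = +4460.9397 N (tension)
  F[2-3] = -2028.8077 N (compression)
  Rx@0 = -4621.8000 N
  Ry@0 = -3871.7630 N
  Ry@2 = +5547.3530 N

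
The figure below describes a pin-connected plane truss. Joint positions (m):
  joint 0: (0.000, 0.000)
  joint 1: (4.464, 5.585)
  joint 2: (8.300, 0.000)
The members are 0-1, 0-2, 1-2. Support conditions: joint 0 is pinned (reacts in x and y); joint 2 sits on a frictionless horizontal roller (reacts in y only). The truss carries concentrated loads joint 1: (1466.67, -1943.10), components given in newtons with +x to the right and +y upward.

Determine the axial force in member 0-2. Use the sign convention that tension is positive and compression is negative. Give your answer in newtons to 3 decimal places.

N=3 nodes, M=3 members, R=3 reactions → 2N=6, M+R=6
member 0 (0-1): L=7.1498, (cx,cy)=(0.6244,0.7811)
member 1 (0-2): L=8.3000, (cx,cy)=(1.0000,0.0000)
member 2 (1-2): L=6.7755, (cx,cy)=(0.5662,-0.8243)
solve A·x = −loads:
  F[0-1] = +113.7693 N (tension)
  F[0-2] = +1395.6377 N (tension)
  F[1-2] = -2465.0976 N (compression)
  Rx@0 = -1466.6700 N
  Ry@0 = -88.8699 N
  Ry@2 = +2031.9699 N

1395.638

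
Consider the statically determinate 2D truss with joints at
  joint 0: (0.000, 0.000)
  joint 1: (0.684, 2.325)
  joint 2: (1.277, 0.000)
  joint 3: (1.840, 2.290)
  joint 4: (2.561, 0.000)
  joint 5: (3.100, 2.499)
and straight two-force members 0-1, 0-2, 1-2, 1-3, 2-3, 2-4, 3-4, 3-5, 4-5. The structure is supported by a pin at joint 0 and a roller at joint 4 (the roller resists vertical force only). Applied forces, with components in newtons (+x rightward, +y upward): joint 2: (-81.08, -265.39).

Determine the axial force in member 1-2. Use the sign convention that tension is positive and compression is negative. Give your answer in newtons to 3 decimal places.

N=6 nodes, M=9 members, R=3 reactions → 2N=12, M+R=12
member 0 (0-1): L=2.4235, (cx,cy)=(0.2822,0.9593)
member 1 (0-2): L=1.2770, (cx,cy)=(1.0000,0.0000)
member 2 (1-2): L=2.3994, (cx,cy)=(0.2471,-0.9690)
member 3 (1-3): L=1.1565, (cx,cy)=(0.9995,-0.0303)
member 4 (2-3): L=2.3582, (cx,cy)=(0.2387,0.9711)
member 5 (2-4): L=1.2840, (cx,cy)=(1.0000,0.0000)
member 6 (3-4): L=2.4008, (cx,cy)=(0.3003,-0.9538)
member 7 (3-5): L=1.2772, (cx,cy)=(0.9865,0.1636)
member 8 (4-5): L=2.5565, (cx,cy)=(0.2108,0.9775)
solve A·x = −loads:
  F[0-1] = -138.6963 N (compression)
  F[0-2] = -41.9353 N (compression)
  F[1-2] = +139.6187 N (tension)
  F[1-3] = -73.6841 N (compression)
  F[2-3] = +133.9766 N (tension)
  F[2-4] = +41.6645 N (tension)
  F[3-4] = -138.7363 N (compression)
  F[3-5] = +0.0000 N (tension)
  F[4-5] = -0.0000 N (compression)
  Rx@0 = +81.0800 N
  Ry@0 = +133.0577 N
  Ry@4 = +132.3323 N

139.619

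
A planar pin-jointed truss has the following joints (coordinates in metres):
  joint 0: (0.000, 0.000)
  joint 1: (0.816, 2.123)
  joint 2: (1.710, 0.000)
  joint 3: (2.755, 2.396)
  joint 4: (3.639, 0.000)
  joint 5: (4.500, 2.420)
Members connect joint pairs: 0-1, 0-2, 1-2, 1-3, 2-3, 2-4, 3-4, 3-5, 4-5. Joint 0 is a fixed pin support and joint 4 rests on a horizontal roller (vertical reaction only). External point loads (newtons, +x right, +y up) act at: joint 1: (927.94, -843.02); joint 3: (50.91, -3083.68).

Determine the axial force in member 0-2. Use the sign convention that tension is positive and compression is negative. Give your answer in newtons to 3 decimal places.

N=6 nodes, M=9 members, R=3 reactions → 2N=12, M+R=12
member 0 (0-1): L=2.2744, (cx,cy)=(0.3588,0.9334)
member 1 (0-2): L=1.7100, (cx,cy)=(1.0000,0.0000)
member 2 (1-2): L=2.3036, (cx,cy)=(0.3881,-0.9216)
member 3 (1-3): L=1.9581, (cx,cy)=(0.9902,0.1394)
member 4 (2-3): L=2.6140, (cx,cy)=(0.3998,0.9166)
member 5 (2-4): L=1.9290, (cx,cy)=(1.0000,0.0000)
member 6 (3-4): L=2.5539, (cx,cy)=(0.3461,-0.9382)
member 7 (3-5): L=1.7452, (cx,cy)=(0.9999,0.0138)
member 8 (4-5): L=2.5686, (cx,cy)=(0.3352,0.9421)
solve A·x = −loads:
  F[0-1] = -887.2706 N (compression)
  F[0-2] = +1297.1786 N (tension)
  F[1-2] = -194.9141 N (compression)
  F[1-3] = -1182.1690 N (compression)
  F[2-3] = +195.9785 N (tension)
  F[2-4] = +1143.1860 N (tension)
  F[3-4] = -3302.6616 N (compression)
  F[3-5] = +0.0000 N (tension)
  F[4-5] = +0.0000 N (tension)
  Rx@0 = -978.8500 N
  Ry@0 = +828.2005 N
  Ry@4 = +3098.4995 N

1297.179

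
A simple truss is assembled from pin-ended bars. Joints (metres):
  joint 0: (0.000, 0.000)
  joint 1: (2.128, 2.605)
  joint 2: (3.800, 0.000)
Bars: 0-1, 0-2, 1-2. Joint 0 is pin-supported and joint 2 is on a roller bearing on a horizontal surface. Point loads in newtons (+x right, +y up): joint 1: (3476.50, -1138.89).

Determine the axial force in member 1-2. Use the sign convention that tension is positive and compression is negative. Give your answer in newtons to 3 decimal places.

N=3 nodes, M=3 members, R=3 reactions → 2N=6, M+R=6
member 0 (0-1): L=3.3637, (cx,cy)=(0.6326,0.7744)
member 1 (0-2): L=3.8000, (cx,cy)=(1.0000,0.0000)
member 2 (1-2): L=3.0954, (cx,cy)=(0.5402,-0.8416)
solve A·x = −loads:
  F[0-1] = +2430.2764 N (tension)
  F[0-2] = +1939.0134 N (tension)
  F[1-2] = -3589.7462 N (compression)
  Rx@0 = -3476.5000 N
  Ry@0 = -1882.1206 N
  Ry@2 = +3021.0106 N

-3589.746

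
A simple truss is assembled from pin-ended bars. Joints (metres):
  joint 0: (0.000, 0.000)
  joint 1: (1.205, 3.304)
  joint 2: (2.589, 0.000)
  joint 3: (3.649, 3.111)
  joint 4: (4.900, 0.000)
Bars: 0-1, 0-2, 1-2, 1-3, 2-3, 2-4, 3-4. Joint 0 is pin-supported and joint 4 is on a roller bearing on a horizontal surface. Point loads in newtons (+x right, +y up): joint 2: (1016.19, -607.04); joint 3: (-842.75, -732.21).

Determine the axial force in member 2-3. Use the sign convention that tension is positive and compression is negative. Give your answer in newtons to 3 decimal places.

N=5 nodes, M=7 members, R=3 reactions → 2N=10, M+R=10
member 0 (0-1): L=3.5169, (cx,cy)=(0.3426,0.9395)
member 1 (0-2): L=2.5890, (cx,cy)=(1.0000,0.0000)
member 2 (1-2): L=3.5822, (cx,cy)=(0.3864,-0.9223)
member 3 (1-3): L=2.4516, (cx,cy)=(0.9969,-0.0787)
member 4 (2-3): L=3.2866, (cx,cy)=(0.3225,0.9466)
member 5 (2-4): L=2.3110, (cx,cy)=(1.0000,0.0000)
member 6 (3-4): L=3.3531, (cx,cy)=(0.3731,-0.9278)
solve A·x = −loads:
  F[0-1] = -1073.2633 N (compression)
  F[0-2] = +541.1757 N (tension)
  F[1-2] = +1163.1455 N (tension)
  F[1-3] = -819.6714 N (compression)
  F[2-3] = -492.0808 N (compression)
  F[2-4] = +133.0830 N (tension)
  F[3-4] = -356.7077 N (compression)
  Rx@0 = -173.4400 N
  Ry@0 = +1008.2978 N
  Ry@4 = +330.9522 N

-492.081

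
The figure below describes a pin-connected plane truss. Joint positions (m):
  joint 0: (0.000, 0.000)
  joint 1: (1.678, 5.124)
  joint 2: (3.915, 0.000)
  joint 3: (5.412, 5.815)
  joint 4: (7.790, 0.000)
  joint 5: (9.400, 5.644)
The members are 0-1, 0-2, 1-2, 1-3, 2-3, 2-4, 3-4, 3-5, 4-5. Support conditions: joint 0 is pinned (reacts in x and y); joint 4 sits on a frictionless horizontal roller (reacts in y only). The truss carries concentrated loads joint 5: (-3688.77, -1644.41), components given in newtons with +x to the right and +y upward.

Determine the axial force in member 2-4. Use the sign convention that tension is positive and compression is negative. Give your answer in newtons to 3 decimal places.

N=6 nodes, M=9 members, R=3 reactions → 2N=12, M+R=12
member 0 (0-1): L=5.3918, (cx,cy)=(0.3112,0.9503)
member 1 (0-2): L=3.9150, (cx,cy)=(1.0000,0.0000)
member 2 (1-2): L=5.5910, (cx,cy)=(0.4001,-0.9165)
member 3 (1-3): L=3.7974, (cx,cy)=(0.9833,0.1820)
member 4 (2-3): L=6.0046, (cx,cy)=(0.2493,0.9684)
member 5 (2-4): L=3.8750, (cx,cy)=(1.0000,0.0000)
member 6 (3-4): L=6.2824, (cx,cy)=(0.3785,-0.9256)
member 7 (3-5): L=3.9917, (cx,cy)=(0.9991,-0.0428)
member 8 (4-5): L=5.8691, (cx,cy)=(0.2743,0.9616)
solve A·x = −loads:
  F[0-1] = -2454.6220 N (compression)
  F[0-2] = -2924.8531 N (compression)
  F[1-2] = +2212.3489 N (tension)
  F[1-3] = -1677.0897 N (compression)
  F[2-3] = -2093.6586 N (compression)
  F[2-4] = -1517.7123 N (compression)
  F[3-4] = +2667.5933 N (tension)
  F[3-5] = -3183.7047 N (compression)
  F[4-5] = -1851.8347 N (compression)
  Rx@0 = +3688.7700 N
  Ry@0 = +2332.7237 N
  Ry@4 = -688.3137 N

-1517.712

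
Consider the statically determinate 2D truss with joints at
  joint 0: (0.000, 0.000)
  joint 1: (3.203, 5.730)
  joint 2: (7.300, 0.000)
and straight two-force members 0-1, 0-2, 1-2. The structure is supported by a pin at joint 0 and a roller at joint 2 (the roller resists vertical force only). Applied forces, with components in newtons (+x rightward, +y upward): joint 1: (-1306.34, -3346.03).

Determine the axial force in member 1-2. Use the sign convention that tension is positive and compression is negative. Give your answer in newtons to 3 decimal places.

N=3 nodes, M=3 members, R=3 reactions → 2N=6, M+R=6
member 0 (0-1): L=6.5645, (cx,cy)=(0.4879,0.8729)
member 1 (0-2): L=7.3000, (cx,cy)=(1.0000,0.0000)
member 2 (1-2): L=7.0440, (cx,cy)=(0.5816,-0.8135)
solve A·x = −loads:
  F[0-1] = -3326.0946 N (compression)
  F[0-2] = +316.5633 N (tension)
  F[1-2] = -544.2716 N (compression)
  Rx@0 = +1306.3400 N
  Ry@0 = +2903.2895 N
  Ry@2 = +442.7405 N

-544.272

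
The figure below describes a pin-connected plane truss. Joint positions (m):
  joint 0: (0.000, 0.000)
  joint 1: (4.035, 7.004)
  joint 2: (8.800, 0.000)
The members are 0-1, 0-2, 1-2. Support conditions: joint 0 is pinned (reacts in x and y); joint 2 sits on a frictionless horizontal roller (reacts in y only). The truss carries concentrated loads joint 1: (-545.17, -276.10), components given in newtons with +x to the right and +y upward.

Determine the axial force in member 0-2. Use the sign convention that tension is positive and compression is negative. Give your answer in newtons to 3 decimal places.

N=3 nodes, M=3 members, R=3 reactions → 2N=6, M+R=6
member 0 (0-1): L=8.0831, (cx,cy)=(0.4992,0.8665)
member 1 (0-2): L=8.8000, (cx,cy)=(1.0000,0.0000)
member 2 (1-2): L=8.4712, (cx,cy)=(0.5625,-0.8268)
solve A·x = −loads:
  F[0-1] = -673.2965 N (compression)
  F[0-2] = -209.0692 N (compression)
  F[1-2] = +371.6826 N (tension)
  Rx@0 = +545.1700 N
  Ry@0 = +583.4076 N
  Ry@2 = -307.3076 N

-209.069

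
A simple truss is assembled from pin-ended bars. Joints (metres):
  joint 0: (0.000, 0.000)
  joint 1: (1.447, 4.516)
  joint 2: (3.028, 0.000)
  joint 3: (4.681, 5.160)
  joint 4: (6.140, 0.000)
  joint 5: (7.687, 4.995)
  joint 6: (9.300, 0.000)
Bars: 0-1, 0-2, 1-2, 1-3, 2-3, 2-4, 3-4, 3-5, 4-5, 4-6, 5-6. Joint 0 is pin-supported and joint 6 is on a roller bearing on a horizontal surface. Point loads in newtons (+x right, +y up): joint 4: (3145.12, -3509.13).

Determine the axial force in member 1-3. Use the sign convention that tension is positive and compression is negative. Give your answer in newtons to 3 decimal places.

N=7 nodes, M=11 members, R=3 reactions → 2N=14, M+R=14
member 0 (0-1): L=4.7422, (cx,cy)=(0.3051,0.9523)
member 1 (0-2): L=3.0280, (cx,cy)=(1.0000,0.0000)
member 2 (1-2): L=4.7847, (cx,cy)=(0.3304,-0.9438)
member 3 (1-3): L=3.2975, (cx,cy)=(0.9807,0.1953)
member 4 (2-3): L=5.4183, (cx,cy)=(0.3051,0.9523)
member 5 (2-4): L=3.1120, (cx,cy)=(1.0000,0.0000)
member 6 (3-4): L=5.3623, (cx,cy)=(0.2721,-0.9623)
member 7 (3-5): L=3.0105, (cx,cy)=(0.9985,-0.0548)
member 8 (4-5): L=5.2291, (cx,cy)=(0.2958,0.9552)
member 9 (4-6): L=3.1600, (cx,cy)=(1.0000,0.0000)
member 10 (5-6): L=5.2490, (cx,cy)=(0.3073,-0.9516)
solve A·x = −loads:
  F[0-1] = -1252.0616 N (compression)
  F[0-2] = +3527.1682 N (tension)
  F[1-2] = +1105.6222 N (tension)
  F[1-3] = -762.0476 N (compression)
  F[2-3] = -1095.7594 N (compression)
  F[2-4] = +4226.7844 N (tension)
  F[3-4] = +1321.3042 N (tension)
  F[3-5] = -1443.3404 N (compression)
  F[4-5] = +2342.5362 N (tension)
  F[4-6] = +748.1415 N (tension)
  F[5-6] = -2434.5816 N (compression)
  Rx@0 = -3145.1200 N
  Ry@0 = +1192.3495 N
  Ry@6 = +2316.7805 N

-762.048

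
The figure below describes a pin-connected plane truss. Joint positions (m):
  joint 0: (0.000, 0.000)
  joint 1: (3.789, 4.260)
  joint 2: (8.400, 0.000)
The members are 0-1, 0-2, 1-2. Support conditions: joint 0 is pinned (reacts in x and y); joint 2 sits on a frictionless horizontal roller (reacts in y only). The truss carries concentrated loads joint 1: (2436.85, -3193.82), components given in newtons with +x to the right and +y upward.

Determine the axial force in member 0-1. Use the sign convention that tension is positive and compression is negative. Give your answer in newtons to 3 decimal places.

-692.377

N=3 nodes, M=3 members, R=3 reactions → 2N=6, M+R=6
member 0 (0-1): L=5.7012, (cx,cy)=(0.6646,0.7472)
member 1 (0-2): L=8.4000, (cx,cy)=(1.0000,0.0000)
member 2 (1-2): L=6.2777, (cx,cy)=(0.7345,-0.6786)
solve A·x = −loads:
  F[0-1] = -692.3766 N (compression)
  F[0-2] = +2896.9982 N (tension)
  F[1-2] = -3944.1224 N (compression)
  Rx@0 = -2436.8500 N
  Ry@0 = +517.3480 N
  Ry@2 = +2676.4720 N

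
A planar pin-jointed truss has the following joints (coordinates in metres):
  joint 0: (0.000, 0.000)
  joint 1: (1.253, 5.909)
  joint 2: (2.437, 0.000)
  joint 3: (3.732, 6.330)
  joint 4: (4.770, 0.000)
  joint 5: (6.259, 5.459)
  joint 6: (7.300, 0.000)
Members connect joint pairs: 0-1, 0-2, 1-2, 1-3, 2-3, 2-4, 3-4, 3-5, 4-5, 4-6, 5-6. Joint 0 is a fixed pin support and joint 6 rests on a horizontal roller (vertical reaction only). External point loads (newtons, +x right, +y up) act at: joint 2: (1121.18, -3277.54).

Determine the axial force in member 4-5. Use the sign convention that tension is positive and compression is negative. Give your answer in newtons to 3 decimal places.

968.531

N=7 nodes, M=11 members, R=3 reactions → 2N=14, M+R=14
member 0 (0-1): L=6.0404, (cx,cy)=(0.2074,0.9782)
member 1 (0-2): L=2.4370, (cx,cy)=(1.0000,0.0000)
member 2 (1-2): L=6.0265, (cx,cy)=(0.1965,-0.9805)
member 3 (1-3): L=2.5145, (cx,cy)=(0.9859,0.1674)
member 4 (2-3): L=6.4611, (cx,cy)=(0.2004,0.9797)
member 5 (2-4): L=2.3330, (cx,cy)=(1.0000,0.0000)
member 6 (3-4): L=6.4145, (cx,cy)=(0.1618,-0.9868)
member 7 (3-5): L=2.6729, (cx,cy)=(0.9454,-0.3259)
member 8 (4-5): L=5.6584, (cx,cy)=(0.2631,0.9648)
member 9 (4-6): L=2.5300, (cx,cy)=(1.0000,0.0000)
member 10 (5-6): L=5.5574, (cx,cy)=(0.1873,-0.9823)
solve A·x = −loads:
  F[0-1] = -2231.9285 N (compression)
  F[0-2] = +1584.1645 N (tension)
  F[1-2] = +2075.9480 N (tension)
  F[1-3] = -883.3088 N (compression)
  F[2-3] = +1267.7771 N (tension)
  F[2-4] = +616.7396 N (tension)
  F[3-4] = -946.8755 N (compression)
  F[3-5] = -490.2773 N (compression)
  F[4-5] = +968.5312 N (tension)
  F[4-6] = +208.6500 N (tension)
  F[5-6] = -1113.8761 N (compression)
  Rx@0 = -1121.1800 N
  Ry@0 = +2183.3804 N
  Ry@6 = +1094.1596 N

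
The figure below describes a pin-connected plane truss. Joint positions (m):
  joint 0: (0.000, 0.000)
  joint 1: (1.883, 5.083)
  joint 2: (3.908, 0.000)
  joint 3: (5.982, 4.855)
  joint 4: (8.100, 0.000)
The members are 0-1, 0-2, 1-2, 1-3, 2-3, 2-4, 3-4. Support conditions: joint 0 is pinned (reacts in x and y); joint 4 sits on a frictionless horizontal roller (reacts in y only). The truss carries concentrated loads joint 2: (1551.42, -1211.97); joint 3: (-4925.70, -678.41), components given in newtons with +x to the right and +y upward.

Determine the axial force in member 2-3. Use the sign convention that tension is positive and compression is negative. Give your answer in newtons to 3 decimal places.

N=5 nodes, M=7 members, R=3 reactions → 2N=10, M+R=10
member 0 (0-1): L=5.4206, (cx,cy)=(0.3474,0.9377)
member 1 (0-2): L=3.9080, (cx,cy)=(1.0000,0.0000)
member 2 (1-2): L=5.4715, (cx,cy)=(0.3701,-0.9290)
member 3 (1-3): L=4.1053, (cx,cy)=(0.9985,-0.0555)
member 4 (2-3): L=5.2794, (cx,cy)=(0.3928,0.9196)
member 5 (2-4): L=4.1920, (cx,cy)=(1.0000,0.0000)
member 6 (3-4): L=5.2969, (cx,cy)=(0.3999,-0.9166)
solve A·x = −loads:
  F[0-1] = -4006.5114 N (compression)
  F[0-2] = -1982.4963 N (compression)
  F[1-2] = +4221.0384 N (tension)
  F[1-3] = -2958.5493 N (compression)
  F[2-3] = -2946.2038 N (compression)
  F[2-4] = -814.3167 N (compression)
  F[3-4] = +2036.5149 N (tension)
  Rx@0 = +3374.2800 N
  Ry@0 = +3757.0030 N
  Ry@4 = -1866.6230 N

-2946.204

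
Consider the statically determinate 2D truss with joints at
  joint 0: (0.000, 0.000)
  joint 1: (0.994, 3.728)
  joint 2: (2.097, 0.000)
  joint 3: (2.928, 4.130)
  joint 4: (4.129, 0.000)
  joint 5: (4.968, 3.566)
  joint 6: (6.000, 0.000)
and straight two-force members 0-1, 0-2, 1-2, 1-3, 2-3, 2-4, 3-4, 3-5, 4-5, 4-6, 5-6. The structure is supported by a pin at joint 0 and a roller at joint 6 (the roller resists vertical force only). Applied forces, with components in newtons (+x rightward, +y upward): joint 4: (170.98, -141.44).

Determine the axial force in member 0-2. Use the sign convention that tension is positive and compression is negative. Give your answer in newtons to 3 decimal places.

182.740

N=7 nodes, M=11 members, R=3 reactions → 2N=14, M+R=14
member 0 (0-1): L=3.8582, (cx,cy)=(0.2576,0.9662)
member 1 (0-2): L=2.0970, (cx,cy)=(1.0000,0.0000)
member 2 (1-2): L=3.8877, (cx,cy)=(0.2837,-0.9589)
member 3 (1-3): L=1.9753, (cx,cy)=(0.9791,0.2035)
member 4 (2-3): L=4.2128, (cx,cy)=(0.1973,0.9804)
member 5 (2-4): L=2.0320, (cx,cy)=(1.0000,0.0000)
member 6 (3-4): L=4.3011, (cx,cy)=(0.2792,-0.9602)
member 7 (3-5): L=2.1165, (cx,cy)=(0.9638,-0.2665)
member 8 (4-5): L=3.6634, (cx,cy)=(0.2290,0.9734)
member 9 (4-6): L=1.8710, (cx,cy)=(1.0000,0.0000)
member 10 (5-6): L=3.7123, (cx,cy)=(0.2780,-0.9606)
solve A·x = −loads:
  F[0-1] = -45.6466 N (compression)
  F[0-2] = +182.7399 N (tension)
  F[1-2] = +40.9294 N (tension)
  F[1-3] = -23.8717 N (compression)
  F[2-3] = -40.0342 N (compression)
  F[2-4] = +202.2491 N (tension)
  F[3-4] = +59.7387 N (tension)
  F[3-5] = -49.7489 N (compression)
  F[4-5] = +86.3732 N (tension)
  F[4-6] = +28.1685 N (tension)
  F[5-6] = -101.3283 N (compression)
  Rx@0 = -170.9800 N
  Ry@0 = +44.1057 N
  Ry@6 = +97.3343 N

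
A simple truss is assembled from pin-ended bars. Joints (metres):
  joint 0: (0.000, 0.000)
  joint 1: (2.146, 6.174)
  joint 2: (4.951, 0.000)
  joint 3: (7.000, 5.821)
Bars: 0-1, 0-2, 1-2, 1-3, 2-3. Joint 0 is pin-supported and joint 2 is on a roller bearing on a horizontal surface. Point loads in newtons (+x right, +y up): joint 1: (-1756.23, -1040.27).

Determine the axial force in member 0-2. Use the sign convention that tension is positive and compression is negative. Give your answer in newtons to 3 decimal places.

N=4 nodes, M=5 members, R=3 reactions → 2N=8, M+R=8
member 0 (0-1): L=6.5363, (cx,cy)=(0.3283,0.9446)
member 1 (0-2): L=4.9510, (cx,cy)=(1.0000,0.0000)
member 2 (1-2): L=6.7813, (cx,cy)=(0.4136,-0.9104)
member 3 (1-3): L=4.8668, (cx,cy)=(0.9974,-0.0725)
member 4 (2-3): L=6.1711, (cx,cy)=(0.3320,0.9433)
solve A·x = −loads:
  F[0-1] = -2942.5364 N (compression)
  F[0-2] = -790.1398 N (compression)
  F[1-2] = +1910.2284 N (tension)
  F[1-3] = +0.0000 N (tension)
  F[2-3] = -0.0000 N (compression)
  Rx@0 = +1756.2300 N
  Ry@0 = +2779.4226 N
  Ry@2 = -1739.1526 N

-790.140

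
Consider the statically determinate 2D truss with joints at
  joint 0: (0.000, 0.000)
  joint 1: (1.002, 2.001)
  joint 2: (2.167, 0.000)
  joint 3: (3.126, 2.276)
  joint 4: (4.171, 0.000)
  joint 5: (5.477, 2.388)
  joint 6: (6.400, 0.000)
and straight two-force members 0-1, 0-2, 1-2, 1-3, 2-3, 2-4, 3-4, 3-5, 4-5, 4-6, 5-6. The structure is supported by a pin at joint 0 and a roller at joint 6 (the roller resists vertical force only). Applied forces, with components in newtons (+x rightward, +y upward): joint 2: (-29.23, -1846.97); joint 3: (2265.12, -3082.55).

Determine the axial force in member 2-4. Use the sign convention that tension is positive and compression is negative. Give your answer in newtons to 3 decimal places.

N=7 nodes, M=11 members, R=3 reactions → 2N=14, M+R=14
member 0 (0-1): L=2.2379, (cx,cy)=(0.4477,0.8942)
member 1 (0-2): L=2.1670, (cx,cy)=(1.0000,0.0000)
member 2 (1-2): L=2.3154, (cx,cy)=(0.5031,-0.8642)
member 3 (1-3): L=2.1417, (cx,cy)=(0.9917,0.1284)
member 4 (2-3): L=2.4698, (cx,cy)=(0.3883,0.9215)
member 5 (2-4): L=2.0040, (cx,cy)=(1.0000,0.0000)
member 6 (3-4): L=2.5044, (cx,cy)=(0.4173,-0.9088)
member 7 (3-5): L=2.3537, (cx,cy)=(0.9989,0.0476)
member 8 (4-5): L=2.7218, (cx,cy)=(0.4798,0.8774)
member 9 (4-6): L=2.2290, (cx,cy)=(1.0000,0.0000)
member 10 (5-6): L=2.5602, (cx,cy)=(0.3605,-0.9328)
solve A·x = −loads:
  F[0-1] = -2228.8892 N (compression)
  F[0-2] = +3233.8746 N (tension)
  F[1-2] = +2005.4652 N (tension)
  F[1-3] = -2023.7782 N (compression)
  F[2-3] = +123.5371 N (tension)
  F[2-4] = +4224.1775 N (tension)
  F[3-4] = -3378.8015 N (compression)
  F[3-5] = -2817.5321 N (compression)
  F[4-5] = +3499.8255 N (tension)
  F[4-6] = +1135.0190 N (tension)
  F[5-6] = -3148.2580 N (compression)
  Rx@0 = -2235.8900 N
  Ry@0 = +1992.9812 N
  Ry@6 = +2936.5388 N

4224.178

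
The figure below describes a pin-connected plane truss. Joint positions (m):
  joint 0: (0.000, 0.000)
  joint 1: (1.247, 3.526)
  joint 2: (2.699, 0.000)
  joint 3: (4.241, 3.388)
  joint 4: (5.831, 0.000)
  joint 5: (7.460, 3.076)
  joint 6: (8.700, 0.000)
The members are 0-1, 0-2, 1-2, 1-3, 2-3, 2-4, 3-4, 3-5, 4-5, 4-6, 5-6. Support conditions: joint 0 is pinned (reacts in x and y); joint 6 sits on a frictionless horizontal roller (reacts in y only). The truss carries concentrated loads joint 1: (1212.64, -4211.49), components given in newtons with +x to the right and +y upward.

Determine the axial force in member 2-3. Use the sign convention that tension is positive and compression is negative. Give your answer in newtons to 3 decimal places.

N=7 nodes, M=11 members, R=3 reactions → 2N=14, M+R=14
member 0 (0-1): L=3.7400, (cx,cy)=(0.3334,0.9428)
member 1 (0-2): L=2.6990, (cx,cy)=(1.0000,0.0000)
member 2 (1-2): L=3.8133, (cx,cy)=(0.3808,-0.9247)
member 3 (1-3): L=2.9972, (cx,cy)=(0.9989,-0.0460)
member 4 (2-3): L=3.7224, (cx,cy)=(0.4142,0.9102)
member 5 (2-4): L=3.1320, (cx,cy)=(1.0000,0.0000)
member 6 (3-4): L=3.7425, (cx,cy)=(0.4248,-0.9053)
member 7 (3-5): L=3.2341, (cx,cy)=(0.9953,-0.0965)
member 8 (4-5): L=3.4807, (cx,cy)=(0.4680,0.8837)
member 9 (4-6): L=2.8690, (cx,cy)=(1.0000,0.0000)
member 10 (5-6): L=3.3165, (cx,cy)=(0.3739,-0.9275)
solve A·x = −loads:
  F[0-1] = -3305.5245 N (compression)
  F[0-2] = +2314.7728 N (tension)
  F[1-2] = -1089.6304 N (compression)
  F[1-3] = -1901.8845 N (compression)
  F[2-3] = +1106.9934 N (tension)
  F[2-4] = +1441.2975 N (tension)
  F[3-4] = -1105.6941 N (compression)
  F[3-5] = -976.1022 N (compression)
  F[4-5] = +1132.6460 N (tension)
  F[4-6] = +441.4636 N (tension)
  F[5-6] = -1180.7481 N (compression)
  Rx@0 = -1212.6400 N
  Ry@0 = +3116.3754 N
  Ry@6 = +1095.1146 N

1106.993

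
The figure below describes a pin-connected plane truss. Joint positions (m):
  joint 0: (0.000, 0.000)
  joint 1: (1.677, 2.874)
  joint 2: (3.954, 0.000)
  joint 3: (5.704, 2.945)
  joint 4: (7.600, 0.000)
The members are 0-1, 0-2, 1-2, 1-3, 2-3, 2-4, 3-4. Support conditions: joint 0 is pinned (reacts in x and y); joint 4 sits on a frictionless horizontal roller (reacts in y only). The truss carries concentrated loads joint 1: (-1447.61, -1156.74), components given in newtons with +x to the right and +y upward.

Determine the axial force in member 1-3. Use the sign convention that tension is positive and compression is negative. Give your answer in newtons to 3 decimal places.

365.616

N=5 nodes, M=7 members, R=3 reactions → 2N=10, M+R=10
member 0 (0-1): L=3.3275, (cx,cy)=(0.5040,0.8637)
member 1 (0-2): L=3.9540, (cx,cy)=(1.0000,0.0000)
member 2 (1-2): L=3.6667, (cx,cy)=(0.6210,-0.7838)
member 3 (1-3): L=4.0276, (cx,cy)=(0.9998,0.0176)
member 4 (2-3): L=3.4257, (cx,cy)=(0.5108,0.8597)
member 5 (2-4): L=3.6460, (cx,cy)=(1.0000,0.0000)
member 6 (3-4): L=3.5025, (cx,cy)=(0.5413,-0.8408)
solve A·x = −loads:
  F[0-1] = -1677.5486 N (compression)
  F[0-2] = -602.1538 N (compression)
  F[1-2] = +380.9918 N (tension)
  F[1-3] = +365.6161 N (tension)
  F[2-3] = -347.3716 N (compression)
  F[2-4] = -188.1072 N (compression)
  F[3-4] = +347.4971 N (tension)
  Rx@0 = +1447.6100 N
  Ry@0 = +1448.9213 N
  Ry@4 = -292.1813 N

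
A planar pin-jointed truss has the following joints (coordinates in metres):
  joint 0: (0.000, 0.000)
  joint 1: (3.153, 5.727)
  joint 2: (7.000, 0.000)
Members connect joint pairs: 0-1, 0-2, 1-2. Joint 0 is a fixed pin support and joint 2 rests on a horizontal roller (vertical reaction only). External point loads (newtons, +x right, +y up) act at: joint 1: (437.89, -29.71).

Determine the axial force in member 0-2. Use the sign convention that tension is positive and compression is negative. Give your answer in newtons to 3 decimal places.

N=3 nodes, M=3 members, R=3 reactions → 2N=6, M+R=6
member 0 (0-1): L=6.5376, (cx,cy)=(0.4823,0.8760)
member 1 (0-2): L=7.0000, (cx,cy)=(1.0000,0.0000)
member 2 (1-2): L=6.8991, (cx,cy)=(0.5576,-0.8301)
solve A·x = −loads:
  F[0-1] = +390.3242 N (tension)
  F[0-2] = +249.6411 N (tension)
  F[1-2] = -447.7009 N (compression)
  Rx@0 = -437.8900 N
  Ry@0 = -341.9288 N
  Ry@2 = +371.6388 N

249.641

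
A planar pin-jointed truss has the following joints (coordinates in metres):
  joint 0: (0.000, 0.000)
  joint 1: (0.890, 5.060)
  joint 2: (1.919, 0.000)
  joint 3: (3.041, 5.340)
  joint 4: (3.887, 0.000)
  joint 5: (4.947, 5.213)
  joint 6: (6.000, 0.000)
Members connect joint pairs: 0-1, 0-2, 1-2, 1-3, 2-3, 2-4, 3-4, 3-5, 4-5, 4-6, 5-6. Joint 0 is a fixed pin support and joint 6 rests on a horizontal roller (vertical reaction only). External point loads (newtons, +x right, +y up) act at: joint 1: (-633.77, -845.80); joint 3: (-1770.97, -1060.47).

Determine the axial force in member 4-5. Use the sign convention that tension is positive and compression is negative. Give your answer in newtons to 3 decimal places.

-1437.960

N=7 nodes, M=11 members, R=3 reactions → 2N=14, M+R=14
member 0 (0-1): L=5.1377, (cx,cy)=(0.1732,0.9849)
member 1 (0-2): L=1.9190, (cx,cy)=(1.0000,0.0000)
member 2 (1-2): L=5.1636, (cx,cy)=(0.1993,-0.9799)
member 3 (1-3): L=2.1691, (cx,cy)=(0.9916,0.1291)
member 4 (2-3): L=5.4566, (cx,cy)=(0.2056,0.9786)
member 5 (2-4): L=1.9680, (cx,cy)=(1.0000,0.0000)
member 6 (3-4): L=5.4066, (cx,cy)=(0.1565,-0.9877)
member 7 (3-5): L=1.9102, (cx,cy)=(0.9978,-0.0665)
member 8 (4-5): L=5.3197, (cx,cy)=(0.1993,0.9799)
member 9 (4-6): L=2.1130, (cx,cy)=(1.0000,0.0000)
member 10 (5-6): L=5.3183, (cx,cy)=(0.1980,-0.9802)
solve A·x = −loads:
  F[0-1] = -3405.4566 N (compression)
  F[0-2] = -1814.8123 N (compression)
  F[1-2] = +2499.1747 N (tension)
  F[1-3] = -458.0271 N (compression)
  F[2-3] = -2502.5228 N (compression)
  F[2-4] = -802.1997 N (compression)
  F[3-4] = +1426.6982 N (tension)
  F[3-5] = +580.2403 N (tension)
  F[4-5] = -1437.9599 N (compression)
  F[4-6] = -292.4283 N (compression)
  F[5-6] = +1476.9400 N (tension)
  Rx@0 = +2404.7400 N
  Ry@0 = +3353.9708 N
  Ry@6 = -1447.7008 N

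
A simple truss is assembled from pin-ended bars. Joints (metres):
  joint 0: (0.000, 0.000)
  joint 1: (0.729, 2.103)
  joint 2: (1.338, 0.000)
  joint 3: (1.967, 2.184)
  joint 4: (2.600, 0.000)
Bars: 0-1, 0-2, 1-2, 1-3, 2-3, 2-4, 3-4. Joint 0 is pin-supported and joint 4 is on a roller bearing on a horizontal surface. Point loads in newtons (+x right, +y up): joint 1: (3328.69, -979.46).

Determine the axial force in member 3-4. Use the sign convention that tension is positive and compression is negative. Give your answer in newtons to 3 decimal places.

N=5 nodes, M=7 members, R=3 reactions → 2N=10, M+R=10
member 0 (0-1): L=2.2258, (cx,cy)=(0.3275,0.9448)
member 1 (0-2): L=1.3380, (cx,cy)=(1.0000,0.0000)
member 2 (1-2): L=2.1894, (cx,cy)=(0.2782,-0.9605)
member 3 (1-3): L=1.2406, (cx,cy)=(0.9979,0.0653)
member 4 (2-3): L=2.2728, (cx,cy)=(0.2768,0.9609)
member 5 (2-4): L=1.2620, (cx,cy)=(1.0000,0.0000)
member 6 (3-4): L=2.2739, (cx,cy)=(0.2784,-0.9605)
solve A·x = −loads:
  F[0-1] = +2103.5942 N (tension)
  F[0-2] = +2639.7057 N (tension)
  F[1-2] = -3207.9526 N (compression)
  F[1-3] = -1751.1246 N (compression)
  F[2-3] = +3206.5996 N (tension)
  F[2-4] = +859.9478 N (tension)
  F[3-4] = -3089.1325 N (compression)
  Rx@0 = -3328.6900 N
  Ry@0 = -1987.5636 N
  Ry@4 = +2967.0236 N

-3089.132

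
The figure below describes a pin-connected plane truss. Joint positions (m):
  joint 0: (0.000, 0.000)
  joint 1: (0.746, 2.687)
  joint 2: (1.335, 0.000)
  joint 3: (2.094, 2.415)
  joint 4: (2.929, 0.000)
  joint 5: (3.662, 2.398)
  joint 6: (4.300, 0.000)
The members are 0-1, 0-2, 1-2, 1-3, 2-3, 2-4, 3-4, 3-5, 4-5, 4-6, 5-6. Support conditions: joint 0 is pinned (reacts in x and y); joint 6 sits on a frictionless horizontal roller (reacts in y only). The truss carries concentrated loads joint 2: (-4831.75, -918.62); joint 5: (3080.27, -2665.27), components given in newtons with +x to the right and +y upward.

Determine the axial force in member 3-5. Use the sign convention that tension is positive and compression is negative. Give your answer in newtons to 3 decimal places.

1447.380

N=7 nodes, M=11 members, R=3 reactions → 2N=14, M+R=14
member 0 (0-1): L=2.7886, (cx,cy)=(0.2675,0.9636)
member 1 (0-2): L=1.3350, (cx,cy)=(1.0000,0.0000)
member 2 (1-2): L=2.7508, (cx,cy)=(0.2141,-0.9768)
member 3 (1-3): L=1.3752, (cx,cy)=(0.9802,-0.1978)
member 4 (2-3): L=2.5315, (cx,cy)=(0.2998,0.9540)
member 5 (2-4): L=1.5940, (cx,cy)=(1.0000,0.0000)
member 6 (3-4): L=2.5553, (cx,cy)=(0.3268,-0.9451)
member 7 (3-5): L=1.5681, (cx,cy)=(0.9999,-0.0108)
member 8 (4-5): L=2.5075, (cx,cy)=(0.2923,0.9563)
member 9 (4-6): L=1.3710, (cx,cy)=(1.0000,0.0000)
member 10 (5-6): L=2.4814, (cx,cy)=(0.2571,-0.9664)
solve A·x = −loads:
  F[0-1] = +714.9736 N (tension)
  F[0-2] = -1942.7457 N (compression)
  F[1-2] = -779.2496 N (compression)
  F[1-3] = +365.3361 N (tension)
  F[2-3] = +1760.8049 N (tension)
  F[2-4] = +2194.2154 N (tension)
  F[3-4] = -1717.5144 N (compression)
  F[3-5] = +1447.3796 N (tension)
  F[4-5] = +1697.3668 N (tension)
  F[4-6] = +1136.8015 N (tension)
  F[5-6] = -4421.4460 N (compression)
  Rx@0 = +1751.4800 N
  Ry@0 = -688.9156 N
  Ry@6 = +4272.8056 N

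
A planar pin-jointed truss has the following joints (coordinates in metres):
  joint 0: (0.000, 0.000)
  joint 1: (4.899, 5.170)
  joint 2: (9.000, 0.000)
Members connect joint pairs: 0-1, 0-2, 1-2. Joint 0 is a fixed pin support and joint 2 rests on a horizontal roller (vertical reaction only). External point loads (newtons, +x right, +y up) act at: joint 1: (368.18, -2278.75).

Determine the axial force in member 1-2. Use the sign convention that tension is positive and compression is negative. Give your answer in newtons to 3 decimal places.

-1853.213

N=3 nodes, M=3 members, R=3 reactions → 2N=6, M+R=6
member 0 (0-1): L=7.1224, (cx,cy)=(0.6878,0.7259)
member 1 (0-2): L=9.0000, (cx,cy)=(1.0000,0.0000)
member 2 (1-2): L=6.5990, (cx,cy)=(0.6215,-0.7834)
solve A·x = −loads:
  F[0-1] = -1139.1097 N (compression)
  F[0-2] = +1151.6897 N (tension)
  F[1-2] = -1853.2130 N (compression)
  Rx@0 = -368.1800 N
  Ry@0 = +826.8515 N
  Ry@2 = +1451.8985 N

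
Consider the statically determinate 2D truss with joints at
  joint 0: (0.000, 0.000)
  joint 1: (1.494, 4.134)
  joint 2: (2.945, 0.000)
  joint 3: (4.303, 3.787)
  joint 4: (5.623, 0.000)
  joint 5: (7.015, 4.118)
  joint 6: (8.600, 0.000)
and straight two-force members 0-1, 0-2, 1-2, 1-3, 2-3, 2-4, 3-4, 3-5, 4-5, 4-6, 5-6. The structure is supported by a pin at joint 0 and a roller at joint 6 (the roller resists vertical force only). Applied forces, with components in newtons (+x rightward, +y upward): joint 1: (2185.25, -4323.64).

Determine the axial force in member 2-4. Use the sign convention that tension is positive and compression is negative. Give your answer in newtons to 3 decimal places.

N=7 nodes, M=11 members, R=3 reactions → 2N=14, M+R=14
member 0 (0-1): L=4.3957, (cx,cy)=(0.3399,0.9405)
member 1 (0-2): L=2.9450, (cx,cy)=(1.0000,0.0000)
member 2 (1-2): L=4.3813, (cx,cy)=(0.3312,-0.9436)
member 3 (1-3): L=2.8304, (cx,cy)=(0.9925,-0.1226)
member 4 (2-3): L=4.0231, (cx,cy)=(0.3375,0.9413)
member 5 (2-4): L=2.6780, (cx,cy)=(1.0000,0.0000)
member 6 (3-4): L=4.0105, (cx,cy)=(0.3291,-0.9443)
member 7 (3-5): L=2.7321, (cx,cy)=(0.9926,0.1212)
member 8 (4-5): L=4.3469, (cx,cy)=(0.3202,0.9473)
member 9 (4-6): L=2.9770, (cx,cy)=(1.0000,0.0000)
member 10 (5-6): L=4.4125, (cx,cy)=(0.3592,-0.9333)
solve A·x = −loads:
  F[0-1] = -2681.7348 N (compression)
  F[0-2] = +3096.7160 N (tension)
  F[1-2] = -1572.0403 N (compression)
  F[1-3] = -2595.6625 N (compression)
  F[2-3] = +1575.8115 N (tension)
  F[2-4] = +2044.1685 N (tension)
  F[3-4] = -2083.4339 N (compression)
  F[3-5] = -1368.5084 N (compression)
  F[4-5] = +2076.7059 N (tension)
  F[4-6] = +693.4092 N (tension)
  F[5-6] = -1930.3895 N (compression)
  Rx@0 = -2185.2500 N
  Ry@0 = +2522.0886 N
  Ry@6 = +1801.5514 N

2044.169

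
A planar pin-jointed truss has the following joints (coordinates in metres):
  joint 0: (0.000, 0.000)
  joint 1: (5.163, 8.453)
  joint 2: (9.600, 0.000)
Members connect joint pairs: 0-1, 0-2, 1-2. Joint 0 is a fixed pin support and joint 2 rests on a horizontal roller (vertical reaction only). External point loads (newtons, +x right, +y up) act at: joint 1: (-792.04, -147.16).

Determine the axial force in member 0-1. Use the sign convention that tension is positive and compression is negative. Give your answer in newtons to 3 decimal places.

N=3 nodes, M=3 members, R=3 reactions → 2N=6, M+R=6
member 0 (0-1): L=9.9050, (cx,cy)=(0.5212,0.8534)
member 1 (0-2): L=9.6000, (cx,cy)=(1.0000,0.0000)
member 2 (1-2): L=9.5467, (cx,cy)=(0.4648,-0.8854)
solve A·x = −loads:
  F[0-1] = -896.9060 N (compression)
  F[0-2] = -324.5279 N (compression)
  F[1-2] = +698.2605 N (tension)
  Rx@0 = +792.0400 N
  Ry@0 = +765.4232 N
  Ry@2 = -618.2632 N

-896.906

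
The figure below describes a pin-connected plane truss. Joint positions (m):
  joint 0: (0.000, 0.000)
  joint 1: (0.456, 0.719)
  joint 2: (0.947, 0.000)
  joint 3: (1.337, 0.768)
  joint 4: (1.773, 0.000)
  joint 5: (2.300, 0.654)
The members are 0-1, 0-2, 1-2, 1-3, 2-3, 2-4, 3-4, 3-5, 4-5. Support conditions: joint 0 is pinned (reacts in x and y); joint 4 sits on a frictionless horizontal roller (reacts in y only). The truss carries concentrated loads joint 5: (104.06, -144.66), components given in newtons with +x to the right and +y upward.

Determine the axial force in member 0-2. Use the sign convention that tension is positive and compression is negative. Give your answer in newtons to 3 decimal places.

52.446

N=6 nodes, M=9 members, R=3 reactions → 2N=12, M+R=12
member 0 (0-1): L=0.8514, (cx,cy)=(0.5356,0.8445)
member 1 (0-2): L=0.9470, (cx,cy)=(1.0000,0.0000)
member 2 (1-2): L=0.8707, (cx,cy)=(0.5639,-0.8258)
member 3 (1-3): L=0.8824, (cx,cy)=(0.9985,0.0555)
member 4 (2-3): L=0.8614, (cx,cy)=(0.4528,0.8916)
member 5 (2-4): L=0.8260, (cx,cy)=(1.0000,0.0000)
member 6 (3-4): L=0.8831, (cx,cy)=(0.4937,-0.8696)
member 7 (3-5): L=0.9697, (cx,cy)=(0.9931,-0.1176)
member 8 (4-5): L=0.8399, (cx,cy)=(0.6274,0.7787)
solve A·x = −loads:
  F[0-1] = +96.3696 N (tension)
  F[0-2] = +52.4461 N (tension)
  F[1-2] = -91.5931 N (compression)
  F[1-3] = +103.4267 N (tension)
  F[2-3] = +84.8327 N (tension)
  F[2-4] = -37.6175 N (compression)
  F[3-4] = -121.0004 N (compression)
  F[3-5] = +202.8216 N (tension)
  F[4-5] = -155.1601 N (compression)
  Rx@0 = -104.0600 N
  Ry@0 = -81.3824 N
  Ry@4 = +226.0424 N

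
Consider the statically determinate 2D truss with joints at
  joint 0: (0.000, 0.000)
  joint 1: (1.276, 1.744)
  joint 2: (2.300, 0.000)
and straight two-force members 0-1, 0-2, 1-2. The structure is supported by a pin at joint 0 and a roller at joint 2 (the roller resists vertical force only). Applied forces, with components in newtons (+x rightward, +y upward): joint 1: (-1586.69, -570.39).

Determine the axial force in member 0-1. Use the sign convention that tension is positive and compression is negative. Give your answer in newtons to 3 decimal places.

-1805.426

N=3 nodes, M=3 members, R=3 reactions → 2N=6, M+R=6
member 0 (0-1): L=2.1610, (cx,cy)=(0.5905,0.8071)
member 1 (0-2): L=2.3000, (cx,cy)=(1.0000,0.0000)
member 2 (1-2): L=2.0224, (cx,cy)=(0.5063,-0.8623)
solve A·x = −loads:
  F[0-1] = -1805.4261 N (compression)
  F[0-2] = -520.6209 N (compression)
  F[1-2] = +1028.2276 N (tension)
  Rx@0 = +1586.6900 N
  Ry@0 = +1457.0725 N
  Ry@2 = -886.6825 N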